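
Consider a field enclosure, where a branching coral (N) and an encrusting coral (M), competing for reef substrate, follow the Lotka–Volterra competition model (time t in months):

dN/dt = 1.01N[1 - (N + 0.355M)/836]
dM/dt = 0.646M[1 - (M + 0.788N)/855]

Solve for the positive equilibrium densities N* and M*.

N* ≈ 739, M* ≈ 272

Setting both brackets to zero gives the nullclines N + 0.355M = 836 and 0.788N + M = 855.
Substituting M = 855 - 0.788N into the first: N(1 - 0.355·0.788) = 836 - 0.355·855.
So N* = 532/0.72 = 739, and then M* = 855 - 0.788·739 = 272.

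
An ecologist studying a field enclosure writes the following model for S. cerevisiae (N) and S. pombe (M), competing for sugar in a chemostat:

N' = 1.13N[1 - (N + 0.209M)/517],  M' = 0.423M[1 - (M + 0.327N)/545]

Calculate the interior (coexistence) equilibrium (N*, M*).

Setting both brackets to zero gives the nullclines N + 0.209M = 517 and 0.327N + M = 545.
Substituting M = 545 - 0.327N into the first: N(1 - 0.209·0.327) = 517 - 0.209·545.
So N* = 403/0.932 = 433, and then M* = 545 - 0.327·433 = 404.

N* ≈ 433, M* ≈ 404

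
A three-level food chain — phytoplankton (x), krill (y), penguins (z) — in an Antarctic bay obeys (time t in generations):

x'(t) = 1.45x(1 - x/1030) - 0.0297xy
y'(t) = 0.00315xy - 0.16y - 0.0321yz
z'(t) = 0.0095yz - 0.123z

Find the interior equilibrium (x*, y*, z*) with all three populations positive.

x* ≈ 757, y* ≈ 12.9, z* ≈ 69.3

From dz/dt = 0: 0.0095y* = 0.123, so y* = 12.9.
From dx/dt = 0: 1.45(1 - x*/1030) = 0.0297·12.9, giving x* = 1030·(1 - 0.265) = 757.
From dy/dt = 0: 0.00315·757 - 0.16 = 0.0321z*, so z* = 2.22/0.0321 = 69.3.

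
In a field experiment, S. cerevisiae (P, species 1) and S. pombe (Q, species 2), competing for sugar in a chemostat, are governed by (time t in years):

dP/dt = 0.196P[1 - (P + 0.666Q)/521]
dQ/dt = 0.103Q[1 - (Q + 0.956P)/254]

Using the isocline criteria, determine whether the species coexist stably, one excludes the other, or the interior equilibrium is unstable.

Compare the nullcline intercepts: K1/α12 = 521/0.666 = 782 > K2 = 254; K2/α21 = 254/0.956 = 266 < K1 = 521.
Since the inequalities point opposite ways, species 1 can invade but species 2 cannot.

species 1 excludes species 2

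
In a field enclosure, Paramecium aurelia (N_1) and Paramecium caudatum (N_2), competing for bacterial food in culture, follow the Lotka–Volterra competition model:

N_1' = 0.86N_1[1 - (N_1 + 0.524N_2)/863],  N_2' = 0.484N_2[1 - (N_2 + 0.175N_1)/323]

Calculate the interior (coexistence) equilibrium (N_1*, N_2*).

N_1* ≈ 764, N_2* ≈ 189

Setting both brackets to zero gives the nullclines N_1 + 0.524N_2 = 863 and 0.175N_1 + N_2 = 323.
Substituting N_2 = 323 - 0.175N_1 into the first: N_1(1 - 0.524·0.175) = 863 - 0.524·323.
So N_1* = 694/0.908 = 764, and then N_2* = 323 - 0.175·764 = 189.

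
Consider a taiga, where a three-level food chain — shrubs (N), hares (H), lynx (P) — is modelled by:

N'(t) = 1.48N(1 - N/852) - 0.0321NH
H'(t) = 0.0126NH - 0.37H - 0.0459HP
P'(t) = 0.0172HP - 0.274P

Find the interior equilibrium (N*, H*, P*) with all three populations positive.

N* ≈ 558, H* ≈ 15.9, P* ≈ 145

From dP/dt = 0: 0.0172H* = 0.274, so H* = 15.9.
From dN/dt = 0: 1.48(1 - N*/852) = 0.0321·15.9, giving N* = 852·(1 - 0.346) = 558.
From dH/dt = 0: 0.0126·558 - 0.37 = 0.0459P*, so P* = 6.66/0.0459 = 145.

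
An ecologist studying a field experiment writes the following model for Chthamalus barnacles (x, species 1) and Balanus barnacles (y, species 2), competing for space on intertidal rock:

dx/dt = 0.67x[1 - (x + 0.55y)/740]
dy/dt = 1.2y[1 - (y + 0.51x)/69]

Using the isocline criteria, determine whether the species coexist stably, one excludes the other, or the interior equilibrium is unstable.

species 1 excludes species 2

Compare the nullcline intercepts: K1/α12 = 740/0.55 = 1350 > K2 = 69; K2/α21 = 69/0.51 = 135 < K1 = 740.
Since the inequalities point opposite ways, species 1 can invade but species 2 cannot.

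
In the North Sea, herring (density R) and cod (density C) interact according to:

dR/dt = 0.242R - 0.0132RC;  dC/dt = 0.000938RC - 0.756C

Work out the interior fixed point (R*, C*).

R* ≈ 806, C* ≈ 18.3

Set dC/dt = 0 with C > 0: 0.000938R - 0.756 = 0, so R* = 0.756/0.000938 = 806.
Set dR/dt = 0 with R > 0: 0.242 - 0.0132C = 0, so C* = 0.242/0.0132 = 18.3.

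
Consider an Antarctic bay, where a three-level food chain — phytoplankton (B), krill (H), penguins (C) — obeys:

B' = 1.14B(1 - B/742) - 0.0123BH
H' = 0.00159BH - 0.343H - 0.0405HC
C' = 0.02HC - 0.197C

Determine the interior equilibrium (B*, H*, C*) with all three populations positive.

From dC/dt = 0: 0.02H* = 0.197, so H* = 9.85.
From dB/dt = 0: 1.14(1 - B*/742) = 0.0123·9.85, giving B* = 742·(1 - 0.106) = 663.
From dH/dt = 0: 0.00159·663 - 0.343 = 0.0405C*, so C* = 0.711/0.0405 = 17.6.

B* ≈ 663, H* ≈ 9.85, C* ≈ 17.6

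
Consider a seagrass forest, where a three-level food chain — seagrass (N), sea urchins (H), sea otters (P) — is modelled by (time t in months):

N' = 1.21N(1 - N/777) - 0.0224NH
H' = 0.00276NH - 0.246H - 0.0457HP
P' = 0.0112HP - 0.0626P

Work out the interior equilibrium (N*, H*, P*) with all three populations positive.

N* ≈ 697, H* ≈ 5.59, P* ≈ 36.7

From dP/dt = 0: 0.0112H* = 0.0626, so H* = 5.59.
From dN/dt = 0: 1.21(1 - N*/777) = 0.0224·5.59, giving N* = 777·(1 - 0.103) = 697.
From dH/dt = 0: 0.00276·697 - 0.246 = 0.0457P*, so P* = 1.68/0.0457 = 36.7.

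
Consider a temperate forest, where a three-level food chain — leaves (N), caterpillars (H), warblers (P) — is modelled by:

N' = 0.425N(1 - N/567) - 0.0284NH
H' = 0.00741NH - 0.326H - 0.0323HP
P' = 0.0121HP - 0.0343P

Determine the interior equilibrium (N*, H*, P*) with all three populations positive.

N* ≈ 460, H* ≈ 2.83, P* ≈ 95.3

From dP/dt = 0: 0.0121H* = 0.0343, so H* = 2.83.
From dN/dt = 0: 0.425(1 - N*/567) = 0.0284·2.83, giving N* = 567·(1 - 0.189) = 460.
From dH/dt = 0: 0.00741·460 - 0.326 = 0.0323P*, so P* = 3.08/0.0323 = 95.3.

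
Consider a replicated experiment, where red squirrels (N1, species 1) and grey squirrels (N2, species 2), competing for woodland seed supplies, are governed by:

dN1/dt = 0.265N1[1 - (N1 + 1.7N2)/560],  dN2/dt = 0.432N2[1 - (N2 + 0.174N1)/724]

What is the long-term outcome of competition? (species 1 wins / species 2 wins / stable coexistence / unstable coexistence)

Compare the nullcline intercepts: K1/α12 = 560/1.7 = 329 < K2 = 724; K2/α21 = 724/0.174 = 4160 > K1 = 560.
Since the inequalities point opposite ways, species 2 can invade but species 1 cannot.

species 2 excludes species 1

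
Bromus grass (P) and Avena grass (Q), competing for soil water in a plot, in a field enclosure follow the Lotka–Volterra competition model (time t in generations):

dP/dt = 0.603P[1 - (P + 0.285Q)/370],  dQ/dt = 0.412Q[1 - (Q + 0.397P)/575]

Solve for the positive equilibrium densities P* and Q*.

Setting both brackets to zero gives the nullclines P + 0.285Q = 370 and 0.397P + Q = 575.
Substituting Q = 575 - 0.397P into the first: P(1 - 0.285·0.397) = 370 - 0.285·575.
So P* = 206/0.887 = 232, and then Q* = 575 - 0.397·232 = 483.

P* ≈ 232, Q* ≈ 483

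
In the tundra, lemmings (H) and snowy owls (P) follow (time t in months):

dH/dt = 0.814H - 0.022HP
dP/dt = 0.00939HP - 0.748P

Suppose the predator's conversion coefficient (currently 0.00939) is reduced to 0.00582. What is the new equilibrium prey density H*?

At the interior fixed point, setting dP/dt = 0 with P > 0 fixes H* = (predator death rate)/(HP coefficient) — independent of the other coefficients.
With the change, H* = 0.748/0.00582 = 129; it rises from 79.7.

H* ≈ 129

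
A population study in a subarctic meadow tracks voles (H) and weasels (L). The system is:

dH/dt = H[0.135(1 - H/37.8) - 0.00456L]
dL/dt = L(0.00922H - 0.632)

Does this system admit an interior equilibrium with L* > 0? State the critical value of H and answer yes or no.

Threshold H = 68.5; K < 68.5, so no, the predator goes extinct.

The predator equation gives dL/dt > 0 only when H > 0.632/0.00922 = 68.5.
Without the predator, H → K = 37.8. Since 37.8 < 68.5, the predator cannot invade.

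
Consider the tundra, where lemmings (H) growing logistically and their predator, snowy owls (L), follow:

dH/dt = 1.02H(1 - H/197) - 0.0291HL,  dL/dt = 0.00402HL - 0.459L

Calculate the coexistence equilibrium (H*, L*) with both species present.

From dL/dt = 0 with L > 0: 0.00402H* = 0.459, so H* = 114.
Substitute into dH/dt = 0: 1.02(1 - 114/197) = 0.0291L*.
The bracket is 0.42, giving L* = 0.429/0.0291 = 14.7.

H* ≈ 114, L* ≈ 14.7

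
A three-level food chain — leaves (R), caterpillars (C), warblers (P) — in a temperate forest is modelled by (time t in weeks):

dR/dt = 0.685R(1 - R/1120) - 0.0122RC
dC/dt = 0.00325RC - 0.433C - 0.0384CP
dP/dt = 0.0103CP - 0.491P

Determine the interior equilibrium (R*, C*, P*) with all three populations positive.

R* ≈ 169, C* ≈ 47.7, P* ≈ 3.04

From dP/dt = 0: 0.0103C* = 0.491, so C* = 47.7.
From dR/dt = 0: 0.685(1 - R*/1120) = 0.0122·47.7, giving R* = 1120·(1 - 0.849) = 169.
From dC/dt = 0: 0.00325·169 - 0.433 = 0.0384P*, so P* = 0.117/0.0384 = 3.04.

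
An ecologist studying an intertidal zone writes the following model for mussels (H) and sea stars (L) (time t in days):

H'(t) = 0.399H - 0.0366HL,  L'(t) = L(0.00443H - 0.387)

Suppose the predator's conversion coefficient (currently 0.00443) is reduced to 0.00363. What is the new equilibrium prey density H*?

At the interior fixed point, setting dL/dt = 0 with L > 0 fixes H* = (predator death rate)/(HL coefficient) — independent of the other coefficients.
With the change, H* = 0.387/0.00363 = 107; it rises from 87.4.

H* ≈ 107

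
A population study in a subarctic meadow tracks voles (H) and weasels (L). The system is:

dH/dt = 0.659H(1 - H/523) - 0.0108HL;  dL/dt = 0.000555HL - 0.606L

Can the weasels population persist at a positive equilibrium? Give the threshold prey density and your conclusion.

Threshold H = 1090; K < 1090, so no, the predator goes extinct.

The predator equation gives dL/dt > 0 only when H > 0.606/0.000555 = 1090.
Without the predator, H → K = 523. Since 523 < 1090, the predator cannot invade.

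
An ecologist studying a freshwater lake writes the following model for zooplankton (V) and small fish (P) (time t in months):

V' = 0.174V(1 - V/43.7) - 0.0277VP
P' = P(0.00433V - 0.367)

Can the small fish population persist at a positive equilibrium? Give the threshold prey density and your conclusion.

The predator equation gives dP/dt > 0 only when V > 0.367/0.00433 = 84.8.
Without the predator, V → K = 43.7. Since 43.7 < 84.8, the predator cannot invade.

Threshold V = 84.8; K < 84.8, so no, the predator goes extinct.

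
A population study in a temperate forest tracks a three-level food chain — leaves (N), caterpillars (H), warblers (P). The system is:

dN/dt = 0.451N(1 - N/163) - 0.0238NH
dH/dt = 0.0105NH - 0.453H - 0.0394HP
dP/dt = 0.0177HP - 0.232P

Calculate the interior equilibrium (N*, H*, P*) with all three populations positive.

N* ≈ 50.3, H* ≈ 13.1, P* ≈ 1.89

From dP/dt = 0: 0.0177H* = 0.232, so H* = 13.1.
From dN/dt = 0: 0.451(1 - N*/163) = 0.0238·13.1, giving N* = 163·(1 - 0.692) = 50.3.
From dH/dt = 0: 0.0105·50.3 - 0.453 = 0.0394P*, so P* = 0.0747/0.0394 = 1.89.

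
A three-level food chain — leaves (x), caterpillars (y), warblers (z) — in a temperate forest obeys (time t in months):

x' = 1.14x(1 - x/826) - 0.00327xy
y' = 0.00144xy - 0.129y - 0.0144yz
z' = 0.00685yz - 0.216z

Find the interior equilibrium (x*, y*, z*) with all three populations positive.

From dz/dt = 0: 0.00685y* = 0.216, so y* = 31.5.
From dx/dt = 0: 1.14(1 - x*/826) = 0.00327·31.5, giving x* = 826·(1 - 0.0904) = 751.
From dy/dt = 0: 0.00144·751 - 0.129 = 0.0144z*, so z* = 0.953/0.0144 = 66.2.

x* ≈ 751, y* ≈ 31.5, z* ≈ 66.2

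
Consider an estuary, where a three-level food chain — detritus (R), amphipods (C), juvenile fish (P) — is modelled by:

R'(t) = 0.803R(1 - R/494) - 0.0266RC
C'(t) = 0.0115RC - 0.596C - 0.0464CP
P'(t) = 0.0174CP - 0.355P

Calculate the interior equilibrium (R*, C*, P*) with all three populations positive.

R* ≈ 160, C* ≈ 20.4, P* ≈ 26.8

From dP/dt = 0: 0.0174C* = 0.355, so C* = 20.4.
From dR/dt = 0: 0.803(1 - R*/494) = 0.0266·20.4, giving R* = 494·(1 - 0.676) = 160.
From dC/dt = 0: 0.0115·160 - 0.596 = 0.0464P*, so P* = 1.25/0.0464 = 26.8.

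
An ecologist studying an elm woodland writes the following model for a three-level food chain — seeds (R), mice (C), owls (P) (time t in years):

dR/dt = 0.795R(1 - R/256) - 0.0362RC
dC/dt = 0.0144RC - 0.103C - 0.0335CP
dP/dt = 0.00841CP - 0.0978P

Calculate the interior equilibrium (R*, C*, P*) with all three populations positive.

R* ≈ 120, C* ≈ 11.6, P* ≈ 48.7

From dP/dt = 0: 0.00841C* = 0.0978, so C* = 11.6.
From dR/dt = 0: 0.795(1 - R*/256) = 0.0362·11.6, giving R* = 256·(1 - 0.53) = 120.
From dC/dt = 0: 0.0144·120 - 0.103 = 0.0335P*, so P* = 1.63/0.0335 = 48.7.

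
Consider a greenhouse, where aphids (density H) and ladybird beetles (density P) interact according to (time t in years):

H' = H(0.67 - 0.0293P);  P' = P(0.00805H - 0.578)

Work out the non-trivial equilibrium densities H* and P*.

H* ≈ 71.8, P* ≈ 22.9

Set dP/dt = 0 with P > 0: 0.00805H - 0.578 = 0, so H* = 0.578/0.00805 = 71.8.
Set dH/dt = 0 with H > 0: 0.67 - 0.0293P = 0, so P* = 0.67/0.0293 = 22.9.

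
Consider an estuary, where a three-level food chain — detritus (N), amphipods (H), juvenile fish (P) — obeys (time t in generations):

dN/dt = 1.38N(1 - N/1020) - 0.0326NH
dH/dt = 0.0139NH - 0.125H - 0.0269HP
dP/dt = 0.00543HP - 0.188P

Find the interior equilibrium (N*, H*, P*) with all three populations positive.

From dP/dt = 0: 0.00543H* = 0.188, so H* = 34.6.
From dN/dt = 0: 1.38(1 - N*/1020) = 0.0326·34.6, giving N* = 1020·(1 - 0.818) = 186.
From dH/dt = 0: 0.0139·186 - 0.125 = 0.0269P*, so P* = 2.46/0.0269 = 91.3.

N* ≈ 186, H* ≈ 34.6, P* ≈ 91.3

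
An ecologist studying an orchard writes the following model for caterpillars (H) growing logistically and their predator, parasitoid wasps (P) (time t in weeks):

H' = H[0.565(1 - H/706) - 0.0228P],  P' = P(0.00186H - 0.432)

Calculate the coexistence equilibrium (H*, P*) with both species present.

H* ≈ 232, P* ≈ 16.6

From dP/dt = 0 with P > 0: 0.00186H* = 0.432, so H* = 232.
Substitute into dH/dt = 0: 0.565(1 - 232/706) = 0.0228P*.
The bracket is 0.671, giving P* = 0.379/0.0228 = 16.6.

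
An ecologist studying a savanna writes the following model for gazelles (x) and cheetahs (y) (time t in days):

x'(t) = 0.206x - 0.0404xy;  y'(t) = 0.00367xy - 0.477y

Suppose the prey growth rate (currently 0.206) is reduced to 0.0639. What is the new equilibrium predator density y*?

At the interior fixed point, setting dx/dt = 0 with x > 0 fixes y* = (prey growth rate)/(xy coefficient) — independent of the other coefficients.
With the change, y* = 0.0639/0.0404 = 1.58; it falls from 5.1.

y* ≈ 1.58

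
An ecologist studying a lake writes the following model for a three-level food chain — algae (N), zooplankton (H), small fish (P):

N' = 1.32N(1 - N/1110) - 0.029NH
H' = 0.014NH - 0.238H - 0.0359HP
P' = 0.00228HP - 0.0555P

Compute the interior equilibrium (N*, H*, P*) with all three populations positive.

N* ≈ 516, H* ≈ 24.3, P* ≈ 195

From dP/dt = 0: 0.00228H* = 0.0555, so H* = 24.3.
From dN/dt = 0: 1.32(1 - N*/1110) = 0.029·24.3, giving N* = 1110·(1 - 0.535) = 516.
From dH/dt = 0: 0.014·516 - 0.238 = 0.0359P*, so P* = 6.99/0.0359 = 195.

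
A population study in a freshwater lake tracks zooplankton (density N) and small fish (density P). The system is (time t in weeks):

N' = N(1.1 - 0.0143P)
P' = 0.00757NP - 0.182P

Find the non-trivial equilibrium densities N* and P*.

Set dP/dt = 0 with P > 0: 0.00757N - 0.182 = 0, so N* = 0.182/0.00757 = 24.
Set dN/dt = 0 with N > 0: 1.1 - 0.0143P = 0, so P* = 1.1/0.0143 = 76.9.

N* ≈ 24, P* ≈ 76.9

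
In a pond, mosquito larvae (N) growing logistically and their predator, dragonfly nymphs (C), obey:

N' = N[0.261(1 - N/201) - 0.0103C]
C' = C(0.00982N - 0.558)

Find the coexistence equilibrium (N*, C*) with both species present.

N* ≈ 56.8, C* ≈ 18.2

From dC/dt = 0 with C > 0: 0.00982N* = 0.558, so N* = 56.8.
Substitute into dN/dt = 0: 0.261(1 - 56.8/201) = 0.0103C*.
The bracket is 0.717, giving C* = 0.187/0.0103 = 18.2.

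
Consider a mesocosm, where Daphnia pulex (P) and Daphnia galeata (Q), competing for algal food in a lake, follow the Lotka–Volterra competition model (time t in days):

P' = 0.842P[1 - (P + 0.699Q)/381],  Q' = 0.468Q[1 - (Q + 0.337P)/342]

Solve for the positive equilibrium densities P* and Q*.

P* ≈ 186, Q* ≈ 279

Setting both brackets to zero gives the nullclines P + 0.699Q = 381 and 0.337P + Q = 342.
Substituting Q = 342 - 0.337P into the first: P(1 - 0.699·0.337) = 381 - 0.699·342.
So P* = 142/0.764 = 186, and then Q* = 342 - 0.337·186 = 279.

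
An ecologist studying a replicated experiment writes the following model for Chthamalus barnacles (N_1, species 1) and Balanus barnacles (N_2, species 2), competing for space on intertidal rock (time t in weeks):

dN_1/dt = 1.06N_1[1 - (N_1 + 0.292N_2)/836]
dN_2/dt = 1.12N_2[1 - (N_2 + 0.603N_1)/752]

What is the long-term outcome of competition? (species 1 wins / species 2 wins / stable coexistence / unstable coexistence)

Compare the nullcline intercepts: K1/α12 = 836/0.292 = 2860 > K2 = 752; K2/α21 = 752/0.603 = 1250 > K1 = 836.
Since both inequalities hold, each species can invade when rare, so the interior equilibrium is stable.

stable coexistence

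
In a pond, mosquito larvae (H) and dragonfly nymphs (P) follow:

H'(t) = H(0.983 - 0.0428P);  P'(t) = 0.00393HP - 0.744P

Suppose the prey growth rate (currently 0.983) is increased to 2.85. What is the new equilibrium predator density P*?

At the interior fixed point, setting dH/dt = 0 with H > 0 fixes P* = (prey growth rate)/(HP coefficient) — independent of the other coefficients.
With the change, P* = 2.85/0.0428 = 66.6; it rises from 23.

P* ≈ 66.6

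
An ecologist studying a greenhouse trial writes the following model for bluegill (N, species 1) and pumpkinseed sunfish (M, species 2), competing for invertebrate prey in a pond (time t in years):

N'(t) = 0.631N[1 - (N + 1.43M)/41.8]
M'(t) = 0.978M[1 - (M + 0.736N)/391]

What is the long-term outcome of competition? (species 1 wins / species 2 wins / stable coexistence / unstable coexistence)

Compare the nullcline intercepts: K1/α12 = 41.8/1.43 = 29.2 < K2 = 391; K2/α21 = 391/0.736 = 531 > K1 = 41.8.
Since the inequalities point opposite ways, species 2 can invade but species 1 cannot.

species 2 excludes species 1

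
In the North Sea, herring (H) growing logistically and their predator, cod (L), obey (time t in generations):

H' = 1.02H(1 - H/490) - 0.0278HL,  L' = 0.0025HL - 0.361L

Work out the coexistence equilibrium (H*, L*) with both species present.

From dL/dt = 0 with L > 0: 0.0025H* = 0.361, so H* = 144.
Substitute into dH/dt = 0: 1.02(1 - 144/490) = 0.0278L*.
The bracket is 0.705, giving L* = 0.719/0.0278 = 25.9.

H* ≈ 144, L* ≈ 25.9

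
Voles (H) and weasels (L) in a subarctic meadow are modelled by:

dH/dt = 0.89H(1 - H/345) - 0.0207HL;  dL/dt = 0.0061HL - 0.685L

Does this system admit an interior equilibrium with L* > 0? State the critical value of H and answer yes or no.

The predator equation gives dL/dt > 0 only when H > 0.685/0.0061 = 112.
Without the predator, H → K = 345. Since 345 > 112, the predator can invade and persist.

Threshold H = 112; K > 112, so yes, the predator persists.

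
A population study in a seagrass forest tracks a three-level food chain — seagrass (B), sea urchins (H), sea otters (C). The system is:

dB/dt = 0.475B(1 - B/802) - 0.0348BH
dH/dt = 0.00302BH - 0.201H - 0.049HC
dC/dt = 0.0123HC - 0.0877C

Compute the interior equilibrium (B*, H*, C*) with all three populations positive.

B* ≈ 383, H* ≈ 7.13, C* ≈ 19.5

From dC/dt = 0: 0.0123H* = 0.0877, so H* = 7.13.
From dB/dt = 0: 0.475(1 - B*/802) = 0.0348·7.13, giving B* = 802·(1 - 0.522) = 383.
From dH/dt = 0: 0.00302·383 - 0.201 = 0.049C*, so C* = 0.956/0.049 = 19.5.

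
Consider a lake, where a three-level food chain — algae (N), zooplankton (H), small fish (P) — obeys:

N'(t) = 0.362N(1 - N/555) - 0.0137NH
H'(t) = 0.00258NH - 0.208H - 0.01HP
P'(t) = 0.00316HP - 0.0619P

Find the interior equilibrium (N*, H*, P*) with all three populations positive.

N* ≈ 144, H* ≈ 19.6, P* ≈ 16.2

From dP/dt = 0: 0.00316H* = 0.0619, so H* = 19.6.
From dN/dt = 0: 0.362(1 - N*/555) = 0.0137·19.6, giving N* = 555·(1 - 0.741) = 144.
From dH/dt = 0: 0.00258·144 - 0.208 = 0.01P*, so P* = 0.162/0.01 = 16.2.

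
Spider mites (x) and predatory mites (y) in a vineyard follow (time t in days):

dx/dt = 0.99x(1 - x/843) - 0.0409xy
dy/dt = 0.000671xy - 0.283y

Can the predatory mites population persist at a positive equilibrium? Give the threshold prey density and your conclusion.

The predator equation gives dy/dt > 0 only when x > 0.283/0.000671 = 422.
Without the predator, x → K = 843. Since 843 > 422, the predator can invade and persist.

Threshold x = 422; K > 422, so yes, the predator persists.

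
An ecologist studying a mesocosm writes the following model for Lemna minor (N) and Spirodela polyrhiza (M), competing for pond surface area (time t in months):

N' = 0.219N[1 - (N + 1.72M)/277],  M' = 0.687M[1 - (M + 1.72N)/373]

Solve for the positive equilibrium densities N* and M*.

Setting both brackets to zero gives the nullclines N + 1.72M = 277 and 1.72N + M = 373.
Substituting M = 373 - 1.72N into the first: N(1 - 1.72·1.72) = 277 - 1.72·373.
So N* = -365/-1.96 = 186, and then M* = 373 - 1.72·186 = 52.8.

N* ≈ 186, M* ≈ 52.8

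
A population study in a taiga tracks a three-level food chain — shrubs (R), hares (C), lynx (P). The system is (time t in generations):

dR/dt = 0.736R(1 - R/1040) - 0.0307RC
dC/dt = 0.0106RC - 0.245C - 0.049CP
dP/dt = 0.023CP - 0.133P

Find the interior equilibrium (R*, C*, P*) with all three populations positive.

From dP/dt = 0: 0.023C* = 0.133, so C* = 5.78.
From dR/dt = 0: 0.736(1 - R*/1040) = 0.0307·5.78, giving R* = 1040·(1 - 0.241) = 789.
From dC/dt = 0: 0.0106·789 - 0.245 = 0.049P*, so P* = 8.12/0.049 = 166.

R* ≈ 789, C* ≈ 5.78, P* ≈ 166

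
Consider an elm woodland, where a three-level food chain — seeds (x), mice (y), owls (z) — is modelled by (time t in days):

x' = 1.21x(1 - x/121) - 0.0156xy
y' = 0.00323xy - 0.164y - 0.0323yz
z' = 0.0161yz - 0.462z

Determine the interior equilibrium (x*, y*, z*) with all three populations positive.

From dz/dt = 0: 0.0161y* = 0.462, so y* = 28.7.
From dx/dt = 0: 1.21(1 - x*/121) = 0.0156·28.7, giving x* = 121·(1 - 0.37) = 76.2.
From dy/dt = 0: 0.00323·76.2 - 0.164 = 0.0323z*, so z* = 0.0822/0.0323 = 2.55.

x* ≈ 76.2, y* ≈ 28.7, z* ≈ 2.55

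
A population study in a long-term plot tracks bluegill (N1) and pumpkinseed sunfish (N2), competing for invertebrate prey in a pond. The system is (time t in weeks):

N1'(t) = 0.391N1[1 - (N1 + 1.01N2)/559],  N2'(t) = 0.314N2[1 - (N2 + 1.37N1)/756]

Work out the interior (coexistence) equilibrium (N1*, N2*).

N1* ≈ 533, N2* ≈ 25.6

Setting both brackets to zero gives the nullclines N1 + 1.01N2 = 559 and 1.37N1 + N2 = 756.
Substituting N2 = 756 - 1.37N1 into the first: N1(1 - 1.01·1.37) = 559 - 1.01·756.
So N1* = -205/-0.384 = 533, and then N2* = 756 - 1.37·533 = 25.6.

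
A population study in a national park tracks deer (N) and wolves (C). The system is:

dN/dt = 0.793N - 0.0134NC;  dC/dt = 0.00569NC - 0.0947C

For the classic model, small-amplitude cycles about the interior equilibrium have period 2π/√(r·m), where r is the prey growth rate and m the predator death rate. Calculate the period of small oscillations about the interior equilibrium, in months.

T ≈ 22.9 months

Here r = 0.793 and m = 0.0947, so r·m = 0.0751.
ω = √0.0751 = 0.274 per month, hence T = 2π/ω ≈ 22.9 months.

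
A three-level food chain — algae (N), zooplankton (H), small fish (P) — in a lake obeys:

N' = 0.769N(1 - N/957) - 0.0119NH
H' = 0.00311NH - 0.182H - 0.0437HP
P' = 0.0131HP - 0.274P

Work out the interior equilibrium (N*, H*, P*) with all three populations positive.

From dP/dt = 0: 0.0131H* = 0.274, so H* = 20.9.
From dN/dt = 0: 0.769(1 - N*/957) = 0.0119·20.9, giving N* = 957·(1 - 0.324) = 647.
From dH/dt = 0: 0.00311·647 - 0.182 = 0.0437P*, so P* = 1.83/0.0437 = 41.9.

N* ≈ 647, H* ≈ 20.9, P* ≈ 41.9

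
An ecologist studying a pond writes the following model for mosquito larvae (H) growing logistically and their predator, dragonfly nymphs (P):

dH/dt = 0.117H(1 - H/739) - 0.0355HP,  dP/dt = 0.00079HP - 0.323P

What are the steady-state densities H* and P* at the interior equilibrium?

H* ≈ 409, P* ≈ 1.47

From dP/dt = 0 with P > 0: 0.00079H* = 0.323, so H* = 409.
Substitute into dH/dt = 0: 0.117(1 - 409/739) = 0.0355P*.
The bracket is 0.447, giving P* = 0.0523/0.0355 = 1.47.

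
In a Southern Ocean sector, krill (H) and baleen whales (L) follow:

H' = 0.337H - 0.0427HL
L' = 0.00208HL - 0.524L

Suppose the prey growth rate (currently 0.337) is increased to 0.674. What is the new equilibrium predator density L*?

At the interior fixed point, setting dH/dt = 0 with H > 0 fixes L* = (prey growth rate)/(HL coefficient) — independent of the other coefficients.
With the change, L* = 0.674/0.0427 = 15.8; it rises from 7.89.

L* ≈ 15.8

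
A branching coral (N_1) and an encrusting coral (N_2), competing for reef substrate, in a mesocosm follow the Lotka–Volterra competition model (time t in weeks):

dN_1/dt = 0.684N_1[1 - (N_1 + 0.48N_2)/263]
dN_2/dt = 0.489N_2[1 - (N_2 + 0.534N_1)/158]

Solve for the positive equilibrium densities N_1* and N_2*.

Setting both brackets to zero gives the nullclines N_1 + 0.48N_2 = 263 and 0.534N_1 + N_2 = 158.
Substituting N_2 = 158 - 0.534N_1 into the first: N_1(1 - 0.48·0.534) = 263 - 0.48·158.
So N_1* = 187/0.744 = 252, and then N_2* = 158 - 0.534·252 = 23.6.

N_1* ≈ 252, N_2* ≈ 23.6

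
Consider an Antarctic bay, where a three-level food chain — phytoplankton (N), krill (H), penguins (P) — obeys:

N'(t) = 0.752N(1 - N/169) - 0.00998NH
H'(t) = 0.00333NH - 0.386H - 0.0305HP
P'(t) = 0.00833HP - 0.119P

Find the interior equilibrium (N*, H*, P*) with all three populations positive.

N* ≈ 137, H* ≈ 14.3, P* ≈ 2.3

From dP/dt = 0: 0.00833H* = 0.119, so H* = 14.3.
From dN/dt = 0: 0.752(1 - N*/169) = 0.00998·14.3, giving N* = 169·(1 - 0.19) = 137.
From dH/dt = 0: 0.00333·137 - 0.386 = 0.0305P*, so P* = 0.0701/0.0305 = 2.3.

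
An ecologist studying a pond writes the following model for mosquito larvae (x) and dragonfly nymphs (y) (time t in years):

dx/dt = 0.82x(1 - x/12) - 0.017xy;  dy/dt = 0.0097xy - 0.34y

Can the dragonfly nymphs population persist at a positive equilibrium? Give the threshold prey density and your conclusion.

The predator equation gives dy/dt > 0 only when x > 0.34/0.0097 = 35.1.
Without the predator, x → K = 12. Since 12 < 35.1, the predator cannot invade.

Threshold x = 35.1; K < 35.1, so no, the predator goes extinct.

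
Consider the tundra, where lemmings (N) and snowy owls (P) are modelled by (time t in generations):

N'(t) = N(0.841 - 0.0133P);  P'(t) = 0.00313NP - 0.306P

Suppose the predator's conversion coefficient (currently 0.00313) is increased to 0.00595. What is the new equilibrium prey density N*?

At the interior fixed point, setting dP/dt = 0 with P > 0 fixes N* = (predator death rate)/(NP coefficient) — independent of the other coefficients.
With the change, N* = 0.306/0.00595 = 51.4; it falls from 97.8.

N* ≈ 51.4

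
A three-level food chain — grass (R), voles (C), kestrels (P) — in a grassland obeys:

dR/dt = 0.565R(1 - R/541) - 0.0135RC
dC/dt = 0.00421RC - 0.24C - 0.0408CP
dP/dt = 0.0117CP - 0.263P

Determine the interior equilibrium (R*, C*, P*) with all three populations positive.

R* ≈ 250, C* ≈ 22.5, P* ≈ 20

From dP/dt = 0: 0.0117C* = 0.263, so C* = 22.5.
From dR/dt = 0: 0.565(1 - R*/541) = 0.0135·22.5, giving R* = 541·(1 - 0.537) = 250.
From dC/dt = 0: 0.00421·250 - 0.24 = 0.0408P*, so P* = 0.814/0.0408 = 20.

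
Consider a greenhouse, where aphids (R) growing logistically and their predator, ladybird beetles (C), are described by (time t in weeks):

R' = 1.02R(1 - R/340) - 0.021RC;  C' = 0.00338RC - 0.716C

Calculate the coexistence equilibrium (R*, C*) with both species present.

R* ≈ 212, C* ≈ 18.3

From dC/dt = 0 with C > 0: 0.00338R* = 0.716, so R* = 212.
Substitute into dR/dt = 0: 1.02(1 - 212/340) = 0.021C*.
The bracket is 0.377, giving C* = 0.384/0.021 = 18.3.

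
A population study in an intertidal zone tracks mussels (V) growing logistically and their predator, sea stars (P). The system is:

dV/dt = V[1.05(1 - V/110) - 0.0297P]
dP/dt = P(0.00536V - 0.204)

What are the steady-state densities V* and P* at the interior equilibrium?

From dP/dt = 0 with P > 0: 0.00536V* = 0.204, so V* = 38.1.
Substitute into dV/dt = 0: 1.05(1 - 38.1/110) = 0.0297P*.
The bracket is 0.654, giving P* = 0.687/0.0297 = 23.1.

V* ≈ 38.1, P* ≈ 23.1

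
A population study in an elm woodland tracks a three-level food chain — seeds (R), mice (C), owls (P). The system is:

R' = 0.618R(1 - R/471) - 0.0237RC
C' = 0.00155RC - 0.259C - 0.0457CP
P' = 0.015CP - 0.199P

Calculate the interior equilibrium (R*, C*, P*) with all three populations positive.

From dP/dt = 0: 0.015C* = 0.199, so C* = 13.3.
From dR/dt = 0: 0.618(1 - R*/471) = 0.0237·13.3, giving R* = 471·(1 - 0.509) = 231.
From dC/dt = 0: 0.00155·231 - 0.259 = 0.0457P*, so P* = 0.0996/0.0457 = 2.18.

R* ≈ 231, C* ≈ 13.3, P* ≈ 2.18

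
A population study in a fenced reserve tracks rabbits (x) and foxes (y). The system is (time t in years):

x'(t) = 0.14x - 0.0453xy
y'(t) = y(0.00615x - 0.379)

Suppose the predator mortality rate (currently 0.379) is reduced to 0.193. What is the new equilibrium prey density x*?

x* ≈ 31.4

At the interior fixed point, setting dy/dt = 0 with y > 0 fixes x* = (predator death rate)/(xy coefficient) — independent of the other coefficients.
With the change, x* = 0.193/0.00615 = 31.4; it falls from 61.6.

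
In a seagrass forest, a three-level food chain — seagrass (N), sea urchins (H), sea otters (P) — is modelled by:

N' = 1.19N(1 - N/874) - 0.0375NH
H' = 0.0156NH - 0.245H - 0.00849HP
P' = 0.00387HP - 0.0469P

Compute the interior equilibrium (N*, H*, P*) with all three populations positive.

From dP/dt = 0: 0.00387H* = 0.0469, so H* = 12.1.
From dN/dt = 0: 1.19(1 - N*/874) = 0.0375·12.1, giving N* = 874·(1 - 0.382) = 540.
From dH/dt = 0: 0.0156·540 - 0.245 = 0.00849P*, so P* = 8.18/0.00849 = 964.

N* ≈ 540, H* ≈ 12.1, P* ≈ 964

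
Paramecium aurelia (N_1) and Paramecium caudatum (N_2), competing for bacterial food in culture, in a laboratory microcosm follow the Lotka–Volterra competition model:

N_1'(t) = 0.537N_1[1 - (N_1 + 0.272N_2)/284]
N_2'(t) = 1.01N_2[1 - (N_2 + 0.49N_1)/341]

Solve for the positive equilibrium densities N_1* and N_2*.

N_1* ≈ 221, N_2* ≈ 233

Setting both brackets to zero gives the nullclines N_1 + 0.272N_2 = 284 and 0.49N_1 + N_2 = 341.
Substituting N_2 = 341 - 0.49N_1 into the first: N_1(1 - 0.272·0.49) = 284 - 0.272·341.
So N_1* = 191/0.867 = 221, and then N_2* = 341 - 0.49·221 = 233.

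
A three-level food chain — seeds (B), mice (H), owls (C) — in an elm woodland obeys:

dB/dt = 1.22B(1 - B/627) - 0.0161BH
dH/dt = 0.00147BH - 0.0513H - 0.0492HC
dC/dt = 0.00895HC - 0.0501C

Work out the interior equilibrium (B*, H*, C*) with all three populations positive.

B* ≈ 581, H* ≈ 5.6, C* ≈ 16.3

From dC/dt = 0: 0.00895H* = 0.0501, so H* = 5.6.
From dB/dt = 0: 1.22(1 - B*/627) = 0.0161·5.6, giving B* = 627·(1 - 0.0739) = 581.
From dH/dt = 0: 0.00147·581 - 0.0513 = 0.0492C*, so C* = 0.802/0.0492 = 16.3.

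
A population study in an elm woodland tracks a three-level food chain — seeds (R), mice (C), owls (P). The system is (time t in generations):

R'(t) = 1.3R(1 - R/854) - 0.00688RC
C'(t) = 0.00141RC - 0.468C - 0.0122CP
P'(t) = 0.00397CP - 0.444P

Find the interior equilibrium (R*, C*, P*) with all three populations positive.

R* ≈ 349, C* ≈ 112, P* ≈ 1.92

From dP/dt = 0: 0.00397C* = 0.444, so C* = 112.
From dR/dt = 0: 1.3(1 - R*/854) = 0.00688·112, giving R* = 854·(1 - 0.592) = 349.
From dC/dt = 0: 0.00141·349 - 0.468 = 0.0122P*, so P* = 0.0234/0.0122 = 1.92.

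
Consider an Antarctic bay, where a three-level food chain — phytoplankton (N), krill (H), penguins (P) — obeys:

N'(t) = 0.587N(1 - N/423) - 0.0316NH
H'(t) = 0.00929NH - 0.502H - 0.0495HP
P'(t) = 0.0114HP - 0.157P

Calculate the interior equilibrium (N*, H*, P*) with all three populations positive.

From dP/dt = 0: 0.0114H* = 0.157, so H* = 13.8.
From dN/dt = 0: 0.587(1 - N*/423) = 0.0316·13.8, giving N* = 423·(1 - 0.741) = 109.
From dH/dt = 0: 0.00929·109 - 0.502 = 0.0495P*, so P* = 0.514/0.0495 = 10.4.

N* ≈ 109, H* ≈ 13.8, P* ≈ 10.4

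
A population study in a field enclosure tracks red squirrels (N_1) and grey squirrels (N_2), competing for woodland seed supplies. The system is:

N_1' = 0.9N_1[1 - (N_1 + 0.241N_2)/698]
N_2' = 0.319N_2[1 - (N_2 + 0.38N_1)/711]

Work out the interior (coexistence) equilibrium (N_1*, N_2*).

N_1* ≈ 580, N_2* ≈ 491

Setting both brackets to zero gives the nullclines N_1 + 0.241N_2 = 698 and 0.38N_1 + N_2 = 711.
Substituting N_2 = 711 - 0.38N_1 into the first: N_1(1 - 0.241·0.38) = 698 - 0.241·711.
So N_1* = 527/0.908 = 580, and then N_2* = 711 - 0.38·580 = 491.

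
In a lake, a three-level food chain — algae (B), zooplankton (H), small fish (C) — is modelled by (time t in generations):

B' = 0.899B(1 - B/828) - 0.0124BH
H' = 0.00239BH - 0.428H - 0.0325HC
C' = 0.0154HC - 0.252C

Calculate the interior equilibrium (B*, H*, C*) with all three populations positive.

From dC/dt = 0: 0.0154H* = 0.252, so H* = 16.4.
From dB/dt = 0: 0.899(1 - B*/828) = 0.0124·16.4, giving B* = 828·(1 - 0.226) = 641.
From dH/dt = 0: 0.00239·641 - 0.428 = 0.0325C*, so C* = 1.1/0.0325 = 34.

B* ≈ 641, H* ≈ 16.4, C* ≈ 34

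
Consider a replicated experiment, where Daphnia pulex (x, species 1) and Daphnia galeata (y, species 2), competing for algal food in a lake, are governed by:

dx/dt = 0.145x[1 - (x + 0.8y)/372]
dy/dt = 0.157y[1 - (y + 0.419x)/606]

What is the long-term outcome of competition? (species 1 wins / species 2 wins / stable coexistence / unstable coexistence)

species 2 excludes species 1

Compare the nullcline intercepts: K1/α12 = 372/0.8 = 465 < K2 = 606; K2/α21 = 606/0.419 = 1450 > K1 = 372.
Since the inequalities point opposite ways, species 2 can invade but species 1 cannot.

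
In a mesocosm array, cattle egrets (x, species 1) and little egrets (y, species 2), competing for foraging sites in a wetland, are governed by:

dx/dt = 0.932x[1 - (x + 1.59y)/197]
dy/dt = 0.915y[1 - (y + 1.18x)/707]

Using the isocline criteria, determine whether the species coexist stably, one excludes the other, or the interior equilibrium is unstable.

species 2 excludes species 1

Compare the nullcline intercepts: K1/α12 = 197/1.59 = 124 < K2 = 707; K2/α21 = 707/1.18 = 599 > K1 = 197.
Since the inequalities point opposite ways, species 2 can invade but species 1 cannot.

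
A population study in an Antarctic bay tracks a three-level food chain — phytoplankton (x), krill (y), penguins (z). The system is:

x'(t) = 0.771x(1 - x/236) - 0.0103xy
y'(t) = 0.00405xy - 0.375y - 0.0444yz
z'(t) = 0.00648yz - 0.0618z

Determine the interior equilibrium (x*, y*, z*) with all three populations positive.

From dz/dt = 0: 0.00648y* = 0.0618, so y* = 9.54.
From dx/dt = 0: 0.771(1 - x*/236) = 0.0103·9.54, giving x* = 236·(1 - 0.127) = 206.
From dy/dt = 0: 0.00405·206 - 0.375 = 0.0444z*, so z* = 0.459/0.0444 = 10.3.

x* ≈ 206, y* ≈ 9.54, z* ≈ 10.3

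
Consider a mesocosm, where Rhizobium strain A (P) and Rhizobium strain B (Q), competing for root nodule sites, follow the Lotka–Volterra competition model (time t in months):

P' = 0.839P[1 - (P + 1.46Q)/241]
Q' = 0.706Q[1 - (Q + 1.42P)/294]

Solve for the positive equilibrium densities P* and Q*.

P* ≈ 175, Q* ≈ 44.9

Setting both brackets to zero gives the nullclines P + 1.46Q = 241 and 1.42P + Q = 294.
Substituting Q = 294 - 1.42P into the first: P(1 - 1.46·1.42) = 241 - 1.46·294.
So P* = -188/-1.07 = 175, and then Q* = 294 - 1.42·175 = 44.9.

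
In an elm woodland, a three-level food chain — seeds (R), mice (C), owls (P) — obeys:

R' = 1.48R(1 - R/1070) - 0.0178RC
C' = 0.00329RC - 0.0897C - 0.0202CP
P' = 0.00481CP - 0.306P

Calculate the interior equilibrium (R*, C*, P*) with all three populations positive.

From dP/dt = 0: 0.00481C* = 0.306, so C* = 63.6.
From dR/dt = 0: 1.48(1 - R*/1070) = 0.0178·63.6, giving R* = 1070·(1 - 0.765) = 251.
From dC/dt = 0: 0.00329·251 - 0.0897 = 0.0202P*, so P* = 0.737/0.0202 = 36.5.

R* ≈ 251, C* ≈ 63.6, P* ≈ 36.5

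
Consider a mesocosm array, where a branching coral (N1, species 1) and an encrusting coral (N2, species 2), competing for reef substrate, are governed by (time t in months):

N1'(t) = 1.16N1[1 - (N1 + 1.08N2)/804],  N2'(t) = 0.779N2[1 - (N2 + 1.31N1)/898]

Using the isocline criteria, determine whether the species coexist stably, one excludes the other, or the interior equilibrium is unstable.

unstable coexistence (outcome depends on initial conditions)

Compare the nullcline intercepts: K1/α12 = 804/1.08 = 744 < K2 = 898; K2/α21 = 898/1.31 = 685 < K1 = 804.
Since both are reversed, neither can invade when rare; the interior point is a saddle.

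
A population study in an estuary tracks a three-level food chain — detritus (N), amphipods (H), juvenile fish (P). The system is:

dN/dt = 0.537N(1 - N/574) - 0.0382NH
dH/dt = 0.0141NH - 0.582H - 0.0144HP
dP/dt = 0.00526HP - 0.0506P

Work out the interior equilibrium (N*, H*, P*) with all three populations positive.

From dP/dt = 0: 0.00526H* = 0.0506, so H* = 9.62.
From dN/dt = 0: 0.537(1 - N*/574) = 0.0382·9.62, giving N* = 574·(1 - 0.684) = 181.
From dH/dt = 0: 0.0141·181 - 0.582 = 0.0144P*, so P* = 1.97/0.0144 = 137.

N* ≈ 181, H* ≈ 9.62, P* ≈ 137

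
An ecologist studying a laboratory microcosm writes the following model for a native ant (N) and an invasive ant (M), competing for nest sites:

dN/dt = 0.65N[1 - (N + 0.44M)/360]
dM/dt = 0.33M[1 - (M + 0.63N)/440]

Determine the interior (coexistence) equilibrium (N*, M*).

Setting both brackets to zero gives the nullclines N + 0.44M = 360 and 0.63N + M = 440.
Substituting M = 440 - 0.63N into the first: N(1 - 0.44·0.63) = 360 - 0.44·440.
So N* = 166/0.723 = 230, and then M* = 440 - 0.63·230 = 295.

N* ≈ 230, M* ≈ 295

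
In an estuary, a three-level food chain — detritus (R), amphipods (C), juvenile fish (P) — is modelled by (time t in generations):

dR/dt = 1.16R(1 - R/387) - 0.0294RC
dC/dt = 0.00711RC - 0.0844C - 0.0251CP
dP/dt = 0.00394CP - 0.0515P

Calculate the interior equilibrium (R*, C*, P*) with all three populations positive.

From dP/dt = 0: 0.00394C* = 0.0515, so C* = 13.1.
From dR/dt = 0: 1.16(1 - R*/387) = 0.0294·13.1, giving R* = 387·(1 - 0.331) = 259.
From dC/dt = 0: 0.00711·259 - 0.0844 = 0.0251P*, so P* = 1.76/0.0251 = 69.9.

R* ≈ 259, C* ≈ 13.1, P* ≈ 69.9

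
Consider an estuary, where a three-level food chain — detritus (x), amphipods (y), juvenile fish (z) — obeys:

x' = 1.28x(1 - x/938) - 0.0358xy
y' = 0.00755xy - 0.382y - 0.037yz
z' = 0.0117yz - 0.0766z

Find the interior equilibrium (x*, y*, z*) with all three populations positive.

From dz/dt = 0: 0.0117y* = 0.0766, so y* = 6.55.
From dx/dt = 0: 1.28(1 - x*/938) = 0.0358·6.55, giving x* = 938·(1 - 0.183) = 766.
From dy/dt = 0: 0.00755·766 - 0.382 = 0.037z*, so z* = 5.4/0.037 = 146.

x* ≈ 766, y* ≈ 6.55, z* ≈ 146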